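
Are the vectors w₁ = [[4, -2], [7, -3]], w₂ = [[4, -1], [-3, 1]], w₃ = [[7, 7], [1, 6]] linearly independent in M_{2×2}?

Write each element as a coordinate vector in ℝ⁴ using {E₁₁, E₁₂, E₂₁, E₂₂}.
Place the vectors as rows of a 3×4 matrix and reduce to echelon form.
The reduction yields 3 nonzero rows, so the rank is 3.
Since rank = 3 (the number of vectors), the set is linearly independent.

linearly independent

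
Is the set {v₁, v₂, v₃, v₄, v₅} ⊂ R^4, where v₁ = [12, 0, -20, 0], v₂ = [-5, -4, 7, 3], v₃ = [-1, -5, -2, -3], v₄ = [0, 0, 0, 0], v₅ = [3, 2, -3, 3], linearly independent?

linearly dependent

There are 5 vectors in a 4-dimensional space, so they cannot be linearly independent.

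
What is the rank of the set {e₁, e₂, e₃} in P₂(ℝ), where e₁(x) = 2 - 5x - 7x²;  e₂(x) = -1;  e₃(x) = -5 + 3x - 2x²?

Represent each element by its coordinate vector in ℝ³.
Form the matrix with e₁, e₂, e₃ as columns and reduce.
There are 3 pivot columns, so rank = 3.

3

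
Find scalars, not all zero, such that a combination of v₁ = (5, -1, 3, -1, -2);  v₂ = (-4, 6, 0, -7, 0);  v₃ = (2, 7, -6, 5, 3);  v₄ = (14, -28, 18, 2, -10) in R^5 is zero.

2v₁ - 2v₂ - 2v₃ - v₄ = 0

Row-reduce the matrix with v₁, v₂, v₃, v₄ as columns; the null space gives the coefficients.
One solution (up to scaling) is (2, -2, -2, -1).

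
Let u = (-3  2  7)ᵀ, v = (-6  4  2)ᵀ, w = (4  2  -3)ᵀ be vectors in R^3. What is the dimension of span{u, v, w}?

Form the matrix with u, v, w as columns and reduce.
The echelon form has 3 nonzero rows, so the rank is 3.

3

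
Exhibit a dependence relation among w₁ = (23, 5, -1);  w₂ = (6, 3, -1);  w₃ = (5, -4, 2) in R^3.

Set up α₁w₁ + … + α₃w₃ = 0 and solve the homogeneous system.
The free variable yields coefficients (1, -3, -1) (any nonzero multiple also works).

w₁ - 3w₂ - w₃ = 0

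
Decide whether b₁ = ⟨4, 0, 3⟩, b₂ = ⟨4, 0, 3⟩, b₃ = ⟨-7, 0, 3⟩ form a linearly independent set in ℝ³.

Two of the vectors are equal, giving an immediate dependence.

linearly dependent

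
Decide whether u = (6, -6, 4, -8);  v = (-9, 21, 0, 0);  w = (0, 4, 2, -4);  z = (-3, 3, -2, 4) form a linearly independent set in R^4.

The matrix [u|v|w|z] has determinant 0.
A zero determinant means the columns are linearly dependent.

linearly dependent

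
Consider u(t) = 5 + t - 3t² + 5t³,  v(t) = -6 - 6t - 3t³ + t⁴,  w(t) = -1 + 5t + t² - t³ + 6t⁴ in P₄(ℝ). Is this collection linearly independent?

linearly independent

Take coordinates with respect to the standard basis {1, t, …, t⁴}.
Place the vectors as rows of a 3×5 matrix and reduce to echelon form.
The reduction yields 3 nonzero rows, so the rank is 3.
Since rank = 3 (the number of vectors), the set is linearly independent.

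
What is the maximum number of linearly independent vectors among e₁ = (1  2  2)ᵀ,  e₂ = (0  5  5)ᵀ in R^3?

2

Form the matrix with e₁, e₂ as columns and reduce.
There are 2 pivot columns, so rank = 2.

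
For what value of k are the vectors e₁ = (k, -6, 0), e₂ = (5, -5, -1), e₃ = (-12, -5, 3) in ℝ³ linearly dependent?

The vectors are dependent exactly when the determinant of the matrix with rows e₁, e₂, e₃ vanishes.
Expanding, det = 18 - 20*k.
This vanishes exactly when k = 9/10.

k = 9/10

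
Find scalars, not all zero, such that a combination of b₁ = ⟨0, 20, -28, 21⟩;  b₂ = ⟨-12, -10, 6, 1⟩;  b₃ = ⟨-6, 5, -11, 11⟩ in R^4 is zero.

Row-reduce the matrix with b₁, b₂, b₃ as columns; the null space gives the coefficients.
The free variable yields coefficients (1, 1, -2) (any nonzero multiple also works).

b₁ + b₂ - 2b₃ = 0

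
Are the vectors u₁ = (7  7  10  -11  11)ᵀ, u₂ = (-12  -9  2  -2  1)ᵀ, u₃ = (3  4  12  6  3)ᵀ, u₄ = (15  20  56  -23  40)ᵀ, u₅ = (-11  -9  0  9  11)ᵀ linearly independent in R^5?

linearly dependent

The matrix [u₁|u₂|u₃|u₄|u₅] has determinant 0.
A zero determinant means the columns are linearly dependent.
Indeed 3u₁ + u₂ + 2u₃ - u₄ = 0.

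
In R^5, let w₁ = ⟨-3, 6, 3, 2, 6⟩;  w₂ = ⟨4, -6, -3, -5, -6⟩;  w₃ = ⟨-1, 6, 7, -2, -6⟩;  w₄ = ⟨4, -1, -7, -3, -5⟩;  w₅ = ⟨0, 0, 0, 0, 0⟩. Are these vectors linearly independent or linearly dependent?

One of the vectors is the zero vector, so the set is linearly dependent.

linearly dependent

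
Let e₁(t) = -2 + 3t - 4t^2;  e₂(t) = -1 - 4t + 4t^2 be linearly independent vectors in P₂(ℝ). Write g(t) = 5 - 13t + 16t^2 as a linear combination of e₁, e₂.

Work in coordinates with respect to the standard basis {1, t, t^2}.
Write g = α₁e₁ + α₂e₂ and equate components.
The system has the unique solution (α₁, α₂) = (-3, 1).

g = -3e₁ + e₂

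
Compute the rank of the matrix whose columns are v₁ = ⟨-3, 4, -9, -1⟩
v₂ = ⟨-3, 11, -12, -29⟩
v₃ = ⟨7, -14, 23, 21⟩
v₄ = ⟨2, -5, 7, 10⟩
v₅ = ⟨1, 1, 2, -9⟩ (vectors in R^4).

2

Row-reduce the 5×4 matrix with these as rows.
There are 2 pivot columns, so rank = 2.
(With 5 elements in a 4-dimensional space the rank is at most 4.)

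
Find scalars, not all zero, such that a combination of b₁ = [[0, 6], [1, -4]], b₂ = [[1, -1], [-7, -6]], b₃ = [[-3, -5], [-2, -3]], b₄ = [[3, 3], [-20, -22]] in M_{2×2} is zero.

b₁ + 3b₂ - b₄ = 0

Pass to coordinate vectors relative to the basis {E₁₁, E₁₂, E₂₁, E₂₂}.
Set up α₁b₁ + … + α₄b₄ = 0 and solve the homogeneous system.
A generator of the null space is (1, 3, 0, -1).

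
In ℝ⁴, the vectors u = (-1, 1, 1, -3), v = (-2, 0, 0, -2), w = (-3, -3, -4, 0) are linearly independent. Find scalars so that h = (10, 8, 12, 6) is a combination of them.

h = -4u + 3v - 4w

Set up the augmented matrix [u | v | w | h] and row-reduce.
Row-reducing the augmented matrix gives the unique coefficients (a₁, a₂, a₃) = (-4, 3, -4).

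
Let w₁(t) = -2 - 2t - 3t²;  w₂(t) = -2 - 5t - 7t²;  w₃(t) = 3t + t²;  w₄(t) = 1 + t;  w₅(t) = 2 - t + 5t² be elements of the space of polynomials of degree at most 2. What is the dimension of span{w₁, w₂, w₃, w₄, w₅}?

Represent each element by its coordinate vector in ℝ³.
Form the matrix with w₁, w₂, w₃, w₄, w₅ as columns and reduce.
Reduction leaves 3 leading entries, giving rank 3.
(With 5 elements in a 3-dimensional space the rank is at most 3.)

3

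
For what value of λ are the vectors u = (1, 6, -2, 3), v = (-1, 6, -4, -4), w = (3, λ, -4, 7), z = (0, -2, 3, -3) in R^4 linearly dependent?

λ = 50/3

Dependence holds iff the 4×4 matrix [u v w z] is singular.
Expanding, det = 350 - 21*λ.
Setting this to zero gives λ = 50/3.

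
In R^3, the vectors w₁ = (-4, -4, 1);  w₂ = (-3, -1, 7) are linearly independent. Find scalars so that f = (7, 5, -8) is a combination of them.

f = -w₁ - w₂

Write f = c₁w₁ + c₂w₂ and equate components.
Back-substitution yields (c₁, c₂) = (-1, -1).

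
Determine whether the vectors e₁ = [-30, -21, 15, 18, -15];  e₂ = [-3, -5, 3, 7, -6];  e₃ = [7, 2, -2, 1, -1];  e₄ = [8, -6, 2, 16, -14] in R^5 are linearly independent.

linearly dependent

Place the vectors as rows of a 4×5 matrix and reduce to echelon form.
The reduction yields 2 nonzero rows, so the rank is 2.
Since rank 2 < 4, the set is linearly dependent.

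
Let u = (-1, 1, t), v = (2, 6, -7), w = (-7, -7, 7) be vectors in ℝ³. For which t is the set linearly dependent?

t = -3/2

Place the vectors as rows of a 3×3 matrix; dependence ⇔ determinant zero.
The determinant works out to 28*t + 42.
Solving 28*t + 42 = 0 yields t = -3/2.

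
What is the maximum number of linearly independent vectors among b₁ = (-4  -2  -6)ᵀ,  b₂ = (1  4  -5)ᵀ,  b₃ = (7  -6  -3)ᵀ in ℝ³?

Apply Gaussian elimination to the matrix whose rows are b₁, b₂, b₃.
There are 3 pivot columns, so rank = 3.

3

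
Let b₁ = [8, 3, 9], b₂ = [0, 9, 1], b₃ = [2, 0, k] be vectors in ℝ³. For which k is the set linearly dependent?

The set is linearly dependent precisely when det[b₁; b₂; b₃] = 0.
The determinant works out to 72*k - 156.
Setting this to zero gives k = 13/6.

k = 13/6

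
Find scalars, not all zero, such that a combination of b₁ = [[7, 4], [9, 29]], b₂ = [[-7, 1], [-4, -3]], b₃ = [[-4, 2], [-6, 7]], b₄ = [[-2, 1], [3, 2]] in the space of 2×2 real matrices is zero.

Take coordinates with respect to {E₁₁, E₁₂, E₂₁, E₂₂}.
Write the vectors as columns of a matrix and find a nonzero vector in its null space.
A generator of the null space is (1, 3, -2, -3).

b₁ + 3b₂ - 2b₃ - 3b₄ = 0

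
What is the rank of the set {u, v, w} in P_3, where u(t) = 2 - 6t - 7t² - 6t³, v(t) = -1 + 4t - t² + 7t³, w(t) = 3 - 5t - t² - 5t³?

Pass to coordinate vectors with respect to the basis {1, t, …, t³}.
Apply Gaussian elimination to the matrix whose rows are u, v, w.
Reduction leaves 3 leading entries, giving rank 3.

3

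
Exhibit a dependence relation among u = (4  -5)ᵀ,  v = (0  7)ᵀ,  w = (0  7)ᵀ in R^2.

v - w = 0

Set up α₁u + … + α₃w = 0 and solve the homogeneous system.
A generator of the null space is (0, 1, -1).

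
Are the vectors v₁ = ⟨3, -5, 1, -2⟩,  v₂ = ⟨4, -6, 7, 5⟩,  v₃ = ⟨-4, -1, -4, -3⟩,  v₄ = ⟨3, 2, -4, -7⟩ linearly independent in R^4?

linearly independent

Row-reduce the matrix whose columns are v₁, v₂, v₃, v₄.
The reduction yields 4 nonzero rows, so the rank is 4.
Since rank = 4 (the number of vectors), the set is linearly independent.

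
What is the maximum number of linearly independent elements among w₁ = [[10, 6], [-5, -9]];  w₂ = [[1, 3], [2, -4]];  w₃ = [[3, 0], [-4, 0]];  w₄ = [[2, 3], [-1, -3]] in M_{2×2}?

3

Use coordinates relative to {E₁₁, E₁₂, E₂₁, E₂₂}.
Row-reduce the 4×4 matrix with these as rows.
Reduction leaves 3 leading entries, giving rank 3.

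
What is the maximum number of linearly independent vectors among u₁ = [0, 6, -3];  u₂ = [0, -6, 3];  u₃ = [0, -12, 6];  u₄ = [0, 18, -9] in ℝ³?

1

Put the 3×4 matrix [u₁|u₂|u₃|u₄] into echelon form.
Exactly 1 pivot survives; hence the rank is 1.
(With 4 elements in a 3-dimensional space the rank is at most 3.)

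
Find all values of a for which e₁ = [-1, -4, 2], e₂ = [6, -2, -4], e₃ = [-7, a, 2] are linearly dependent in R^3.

Dependence holds iff the 3×3 matrix [e₁ e₂ e₃] is singular.
Cofactor expansion gives det = 8*a - 88.
This vanishes exactly when a = 11.

a = 11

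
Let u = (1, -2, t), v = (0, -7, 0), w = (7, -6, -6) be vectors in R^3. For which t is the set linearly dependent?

Dependence holds iff the 3×3 matrix [u v w] is singular.
Expanding, det = 49*t + 42.
Setting this to zero gives t = -6/7.

t = -6/7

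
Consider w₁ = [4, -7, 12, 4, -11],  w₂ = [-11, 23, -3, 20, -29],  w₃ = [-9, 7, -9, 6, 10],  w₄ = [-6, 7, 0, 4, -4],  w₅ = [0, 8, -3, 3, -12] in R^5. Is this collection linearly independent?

linearly dependent

The matrix [w₁|w₂|w₃|w₄|w₅] has determinant 0.
A zero determinant means the columns are linearly dependent.
Indeed w₁ - w₂ + w₃ + w₄ + 2w₅ = 0.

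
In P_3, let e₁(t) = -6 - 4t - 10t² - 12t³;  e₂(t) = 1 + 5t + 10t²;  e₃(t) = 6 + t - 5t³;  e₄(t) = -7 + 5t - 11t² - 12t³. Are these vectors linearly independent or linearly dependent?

linearly independent

Write each element as a coordinate vector in ℝ⁴ using {1, t, …, t³}.
Row-reduce the matrix whose columns are e₁, e₂, e₃, e₄.
The reduction yields 4 nonzero rows, so the rank is 4.
Since rank = 4 (the number of vectors), the set is linearly independent.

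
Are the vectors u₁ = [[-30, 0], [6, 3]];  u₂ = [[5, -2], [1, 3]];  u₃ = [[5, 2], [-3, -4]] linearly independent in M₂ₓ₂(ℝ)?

linearly dependent

Take coordinates with respect to the standard basis {E₁₁, E₁₂, E₂₁, E₂₂}.
Place the vectors as rows of a 3×4 matrix and reduce to echelon form.
The reduction yields 2 nonzero rows, so the rank is 2.
Since rank 2 < 3, the set is linearly dependent.
Indeed u₁ + 3u₂ + 3u₃ = 0.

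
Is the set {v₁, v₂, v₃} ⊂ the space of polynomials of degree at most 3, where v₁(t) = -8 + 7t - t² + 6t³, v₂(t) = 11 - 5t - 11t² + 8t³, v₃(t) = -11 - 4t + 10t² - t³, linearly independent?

Take coordinates with respect to the standard basis {1, t, …, t³}.
Row-reduce the matrix whose columns are v₁, v₂, v₃.
The reduction yields 3 nonzero rows, so the rank is 3.
Since rank = 3 (the number of vectors), the set is linearly independent.

linearly independent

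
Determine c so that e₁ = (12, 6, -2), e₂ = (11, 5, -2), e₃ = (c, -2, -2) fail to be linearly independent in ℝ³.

c = 4

Place the vectors as rows of a 3×3 matrix; dependence ⇔ determinant zero.
Cofactor expansion gives det = 8 - 2*c.
This vanishes exactly when c = 4.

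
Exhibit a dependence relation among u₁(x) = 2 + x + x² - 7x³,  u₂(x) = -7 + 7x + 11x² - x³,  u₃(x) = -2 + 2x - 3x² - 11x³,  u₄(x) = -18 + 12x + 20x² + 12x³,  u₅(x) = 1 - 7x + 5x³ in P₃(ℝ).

2u₁ - 2u₂ + u₄ = 0

Write each element as a vector in ℝ⁴ using {1, x, …, x³}.
Set up α₁u₁ + … + α₅u₅ = 0 and solve the homogeneous system.
One solution (up to scaling) is (2, -2, 0, 1, 0).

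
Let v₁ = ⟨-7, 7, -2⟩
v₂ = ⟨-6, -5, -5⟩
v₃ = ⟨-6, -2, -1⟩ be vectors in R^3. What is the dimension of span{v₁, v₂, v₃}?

3

Row-reduce the 3×3 matrix with these as rows.
Exactly 3 pivots survive; hence the rank is 3.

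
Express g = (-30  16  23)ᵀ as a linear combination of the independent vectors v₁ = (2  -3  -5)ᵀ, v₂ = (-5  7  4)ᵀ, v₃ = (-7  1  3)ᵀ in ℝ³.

g = -2v₁ + v₂ + 3v₃

Solve the system with v₁, v₂, v₃ as columns and g as the right-hand side.
Back-substitution yields (c₁, c₂, c₃) = (-2, 1, 3).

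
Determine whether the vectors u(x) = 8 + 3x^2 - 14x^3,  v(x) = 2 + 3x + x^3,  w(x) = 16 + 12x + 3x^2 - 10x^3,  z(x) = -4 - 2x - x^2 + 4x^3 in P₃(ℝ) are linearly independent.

linearly dependent

Take coordinates with respect to the standard basis {1, x, …, x^3}.
The matrix [u|v|w|z] has determinant 0.
A zero determinant means the columns are linearly dependent.
Indeed u + 4v - w = 0.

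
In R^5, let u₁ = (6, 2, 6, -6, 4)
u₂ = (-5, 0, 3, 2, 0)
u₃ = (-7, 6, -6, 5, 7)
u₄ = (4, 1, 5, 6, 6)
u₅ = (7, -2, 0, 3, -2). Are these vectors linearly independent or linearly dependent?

linearly independent

Form the 5×5 matrix with these as columns; its determinant is 8800.
A nonzero determinant means the columns are linearly independent.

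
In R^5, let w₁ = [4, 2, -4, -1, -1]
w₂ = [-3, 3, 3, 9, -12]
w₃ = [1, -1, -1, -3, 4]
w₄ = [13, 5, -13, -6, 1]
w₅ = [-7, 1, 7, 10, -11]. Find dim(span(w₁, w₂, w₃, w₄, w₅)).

Row-reduce the 5×5 matrix with these as rows.
Exactly 2 pivots survive; hence the rank is 2.

dim = 2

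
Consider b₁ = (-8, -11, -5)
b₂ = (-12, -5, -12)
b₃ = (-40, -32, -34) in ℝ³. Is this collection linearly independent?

linearly dependent

The matrix [b₁|b₂|b₃] has determinant 0.
A zero determinant means the columns are linearly dependent.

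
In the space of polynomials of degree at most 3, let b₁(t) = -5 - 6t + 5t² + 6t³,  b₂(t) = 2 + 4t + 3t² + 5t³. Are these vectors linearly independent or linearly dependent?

linearly independent

Take coordinates with respect to the standard basis {1, t, …, t³}.
Place the vectors as rows of a 2×4 matrix and reduce to echelon form.
The reduction yields 2 nonzero rows, so the rank is 2.
Since rank = 2 (the number of vectors), the set is linearly independent.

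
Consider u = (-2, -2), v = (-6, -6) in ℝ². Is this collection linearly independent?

Form the 2×2 matrix with these as columns; its determinant is 0.
A zero determinant means the columns are linearly dependent.
Indeed 3u - v = 0.

linearly dependent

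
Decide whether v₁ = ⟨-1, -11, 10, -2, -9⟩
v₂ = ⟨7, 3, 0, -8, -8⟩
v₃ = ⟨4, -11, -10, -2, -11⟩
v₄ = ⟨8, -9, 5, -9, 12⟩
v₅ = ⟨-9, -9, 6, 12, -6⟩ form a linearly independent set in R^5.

The matrix [v₁|v₂|v₃|v₄|v₅] has determinant 216198.
A nonzero determinant means the columns are linearly independent.

linearly independent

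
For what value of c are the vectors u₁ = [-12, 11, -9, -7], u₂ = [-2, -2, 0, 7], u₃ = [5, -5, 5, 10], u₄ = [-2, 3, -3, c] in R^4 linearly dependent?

c = -48/5

The vectors are dependent exactly when the determinant of the matrix with rows u₁, u₂, u₃, u₄ vanishes.
Expanding, det = 50*c + 480.
Solving 50*c + 480 = 0 yields c = -48/5.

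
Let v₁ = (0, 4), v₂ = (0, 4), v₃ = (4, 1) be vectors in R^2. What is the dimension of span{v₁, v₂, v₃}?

dim = 2

Put the 2×3 matrix [v₁|v₂|v₃] into echelon form.
There are 2 pivot columns, so rank = 2.
(With 3 elements in a 2-dimensional space the rank is at most 2.)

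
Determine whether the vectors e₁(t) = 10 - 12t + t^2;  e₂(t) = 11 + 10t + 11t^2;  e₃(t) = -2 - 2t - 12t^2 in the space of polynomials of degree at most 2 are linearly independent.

linearly independent

Write each element as a coordinate vector in ℝ³ using {1, t, t^2}.
The matrix [e₁|e₂|e₃] has determinant -2302.
A nonzero determinant means the columns are linearly independent.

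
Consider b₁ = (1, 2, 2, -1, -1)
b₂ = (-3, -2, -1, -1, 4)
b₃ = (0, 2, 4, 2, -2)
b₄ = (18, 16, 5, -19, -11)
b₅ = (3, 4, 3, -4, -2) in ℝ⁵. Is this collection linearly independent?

linearly dependent

Place the vectors as rows of a 5×5 matrix and reduce to echelon form.
The reduction yields 4 nonzero rows, so the rank is 4.
Since rank 4 < 5, the set is linearly dependent.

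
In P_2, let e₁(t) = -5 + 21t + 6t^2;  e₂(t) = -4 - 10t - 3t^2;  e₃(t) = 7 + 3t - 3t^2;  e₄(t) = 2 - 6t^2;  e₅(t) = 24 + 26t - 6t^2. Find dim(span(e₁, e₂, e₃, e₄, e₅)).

3

Pass to coordinate vectors with respect to the basis {1, t, t^2}.
Apply Gaussian elimination to the matrix whose rows are e₁, e₂, e₃, e₄, e₅.
Exactly 3 pivots survive; hence the rank is 3.
(With 5 elements in a 3-dimensional space the rank is at most 3.)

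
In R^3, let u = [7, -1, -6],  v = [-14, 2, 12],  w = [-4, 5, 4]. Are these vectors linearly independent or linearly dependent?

One vector is a scalar multiple of another, so the set is dependent.

linearly dependent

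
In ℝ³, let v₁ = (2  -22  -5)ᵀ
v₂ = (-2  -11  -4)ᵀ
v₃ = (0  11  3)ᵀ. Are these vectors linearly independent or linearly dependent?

Form the 3×3 matrix with these as columns; its determinant is 0.
A zero determinant means the columns are linearly dependent.

linearly dependent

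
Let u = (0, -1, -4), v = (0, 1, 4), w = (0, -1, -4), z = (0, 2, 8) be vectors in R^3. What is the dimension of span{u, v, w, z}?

Put the 3×4 matrix [u|v|w|z] into echelon form.
Exactly 1 pivot survives; hence the rank is 1.
(With 4 elements in a 3-dimensional space the rank is at most 3.)

dim = 1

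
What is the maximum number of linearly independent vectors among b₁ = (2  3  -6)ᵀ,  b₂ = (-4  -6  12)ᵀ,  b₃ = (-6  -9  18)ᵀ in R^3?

1

Put the 3×3 matrix [b₁|b₂|b₃] into echelon form.
Exactly 1 pivot survives; hence the rank is 1.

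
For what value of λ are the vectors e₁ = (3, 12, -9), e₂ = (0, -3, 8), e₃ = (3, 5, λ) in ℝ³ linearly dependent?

λ = 29/3

The set is linearly dependent precisely when det[e₁; e₂; e₃] = 0.
The determinant works out to 87 - 9*λ.
Setting this to zero gives λ = 29/3.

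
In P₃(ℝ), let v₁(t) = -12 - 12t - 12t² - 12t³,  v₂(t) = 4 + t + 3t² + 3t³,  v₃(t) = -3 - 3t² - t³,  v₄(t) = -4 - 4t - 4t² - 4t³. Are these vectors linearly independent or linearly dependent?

Take coordinates with respect to the standard basis {1, t, …, t³}.
One vector is a scalar multiple of another, so the set is dependent.

linearly dependent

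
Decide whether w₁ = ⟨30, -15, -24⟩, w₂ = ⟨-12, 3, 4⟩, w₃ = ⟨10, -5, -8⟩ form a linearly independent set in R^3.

linearly dependent

One vector is a scalar multiple of another, so the set is dependent.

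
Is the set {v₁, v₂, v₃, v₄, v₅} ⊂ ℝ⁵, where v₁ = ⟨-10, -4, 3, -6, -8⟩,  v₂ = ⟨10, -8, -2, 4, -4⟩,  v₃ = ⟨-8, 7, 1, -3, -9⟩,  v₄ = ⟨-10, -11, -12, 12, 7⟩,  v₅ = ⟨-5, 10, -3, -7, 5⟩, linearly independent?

linearly independent

Form the 5×5 matrix with these as columns; its determinant is -253058.
A nonzero determinant means the columns are linearly independent.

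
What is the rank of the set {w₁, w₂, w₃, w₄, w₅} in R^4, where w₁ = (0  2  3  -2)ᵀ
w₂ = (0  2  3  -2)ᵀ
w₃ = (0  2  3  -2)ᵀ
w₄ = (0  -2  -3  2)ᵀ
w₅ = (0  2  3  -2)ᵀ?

rank 1

Row-reduce the 5×4 matrix with these as rows.
Reduction leaves 1 leading entry, giving rank 1.
(With 5 elements in a 4-dimensional space the rank is at most 4.)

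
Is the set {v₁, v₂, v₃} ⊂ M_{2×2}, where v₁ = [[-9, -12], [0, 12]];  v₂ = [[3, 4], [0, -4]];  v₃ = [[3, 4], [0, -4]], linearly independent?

Take coordinates with respect to the standard basis {E₁₁, E₁₂, E₂₁, E₂₂}.
Row-reduce the matrix whose columns are v₁, v₂, v₃.
The reduction yields 1 nonzero row, so the rank is 1.
Since rank 1 < 3, the set is linearly dependent.
Indeed v₁ + 3v₂ = 0.

linearly dependent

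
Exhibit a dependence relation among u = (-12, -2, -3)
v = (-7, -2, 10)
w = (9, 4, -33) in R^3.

Row-reduce the matrix with u, v, w as columns; the null space gives the coefficients.
A generator of the null space is (1, -3, -1).

u - 3v - w = 0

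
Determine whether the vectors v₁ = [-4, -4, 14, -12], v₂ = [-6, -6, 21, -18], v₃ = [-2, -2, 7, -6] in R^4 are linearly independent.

One vector is a scalar multiple of another, so the set is dependent.

linearly dependent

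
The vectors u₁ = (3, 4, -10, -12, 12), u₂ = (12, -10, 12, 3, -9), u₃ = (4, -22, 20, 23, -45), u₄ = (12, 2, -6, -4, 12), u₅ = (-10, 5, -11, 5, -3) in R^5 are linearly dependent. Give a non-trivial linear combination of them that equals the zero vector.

Write the vectors as columns of a matrix and find a nonzero vector in its null space.
One solution (up to scaling) is (0, 3, -1, -1, 2).

3u₂ - u₃ - u₄ + 2u₅ = 0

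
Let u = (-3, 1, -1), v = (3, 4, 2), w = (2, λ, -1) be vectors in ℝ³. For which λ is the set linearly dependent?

Place the vectors as rows of a 3×3 matrix; dependence ⇔ determinant zero.
Expanding, det = 3*λ + 27.
Setting this to zero gives λ = -9.

λ = -9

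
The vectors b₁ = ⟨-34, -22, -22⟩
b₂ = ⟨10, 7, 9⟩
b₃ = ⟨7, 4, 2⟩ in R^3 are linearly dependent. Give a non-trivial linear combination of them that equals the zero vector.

b₁ + 2b₂ + 2b₃ = 0

Write the vectors as columns of a matrix and find a nonzero vector in its null space.
One solution (up to scaling) is (1, 2, 2).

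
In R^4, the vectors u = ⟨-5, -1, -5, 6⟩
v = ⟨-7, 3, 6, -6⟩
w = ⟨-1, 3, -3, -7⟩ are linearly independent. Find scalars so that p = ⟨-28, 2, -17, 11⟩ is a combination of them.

p = 4u + v + w

Since u, v, w are independent, the coefficients expressing p are uniquely determined by a linear system.
Row-reducing the augmented matrix gives the unique coefficients (a₁, a₂, a₃) = (4, 1, 1).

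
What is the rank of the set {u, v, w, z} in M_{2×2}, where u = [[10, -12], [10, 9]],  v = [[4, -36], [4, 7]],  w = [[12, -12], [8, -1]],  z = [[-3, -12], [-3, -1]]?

rank 3

Represent each element by its coordinate vector in ℝ⁴.
Form the matrix with u, v, w, z as columns and reduce.
The echelon form has 3 nonzero rows, so the rank is 3.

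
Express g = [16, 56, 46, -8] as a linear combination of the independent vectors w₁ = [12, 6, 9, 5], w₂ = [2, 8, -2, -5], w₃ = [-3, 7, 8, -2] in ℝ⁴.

Solve the system with w₁, w₂, w₃ as columns and g as the right-hand side.
Row-reducing the augmented matrix gives the unique coefficients (c₁, c₂, c₃) = (2, 2, 4).

g = 2w₁ + 2w₂ + 4w₃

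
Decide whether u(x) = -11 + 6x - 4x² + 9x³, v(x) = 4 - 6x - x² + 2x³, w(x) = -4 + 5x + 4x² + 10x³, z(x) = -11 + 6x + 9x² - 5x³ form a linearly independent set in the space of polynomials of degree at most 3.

Write each element as a coordinate vector in ℝ⁴ using {1, x, …, x³}.
Row-reduce the matrix whose columns are u, v, w, z.
The reduction yields 4 nonzero rows, so the rank is 4.
Since rank = 4 (the number of vectors), the set is linearly independent.

linearly independent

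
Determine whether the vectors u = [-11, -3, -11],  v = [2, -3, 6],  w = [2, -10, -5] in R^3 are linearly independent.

linearly independent

Row-reduce the matrix whose columns are u, v, w.
The reduction yields 3 nonzero rows, so the rank is 3.
Since rank = 3 (the number of vectors), the set is linearly independent.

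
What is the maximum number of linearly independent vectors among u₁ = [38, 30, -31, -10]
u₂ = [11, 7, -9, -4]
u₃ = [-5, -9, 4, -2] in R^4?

2

Put the 4×3 matrix [u₁|u₂|u₃] into echelon form.
Exactly 2 pivots survive; hence the rank is 2.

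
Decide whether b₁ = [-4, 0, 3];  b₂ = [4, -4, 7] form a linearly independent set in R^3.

linearly independent

Row-reduce the matrix whose columns are b₁, b₂.
The reduction yields 2 nonzero rows, so the rank is 2.
Since rank = 2 (the number of vectors), the set is linearly independent.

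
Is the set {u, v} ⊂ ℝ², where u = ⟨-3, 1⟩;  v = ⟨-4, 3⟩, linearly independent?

Form the 2×2 matrix with these as columns; its determinant is -5.
A nonzero determinant means the columns are linearly independent.

linearly independent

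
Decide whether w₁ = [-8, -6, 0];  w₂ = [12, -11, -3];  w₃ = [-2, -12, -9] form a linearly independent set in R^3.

Form the 3×3 matrix with these as columns; its determinant is -1188.
A nonzero determinant means the columns are linearly independent.

linearly independent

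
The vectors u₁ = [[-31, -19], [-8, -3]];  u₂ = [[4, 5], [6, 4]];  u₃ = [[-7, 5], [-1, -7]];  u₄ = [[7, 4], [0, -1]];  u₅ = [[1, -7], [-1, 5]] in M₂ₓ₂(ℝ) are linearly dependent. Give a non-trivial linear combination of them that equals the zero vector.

Take coordinates with respect to {E₁₁, E₁₂, E₂₁, E₂₂}.
Row-reduce the matrix with u₁, u₂, u₃, u₄, u₅ as columns; the null space gives the coefficients.
The free variable yields coefficients (1, 1, -1, 3, -1) (any nonzero multiple also works).

u₁ + u₂ - u₃ + 3u₄ - u₅ = 0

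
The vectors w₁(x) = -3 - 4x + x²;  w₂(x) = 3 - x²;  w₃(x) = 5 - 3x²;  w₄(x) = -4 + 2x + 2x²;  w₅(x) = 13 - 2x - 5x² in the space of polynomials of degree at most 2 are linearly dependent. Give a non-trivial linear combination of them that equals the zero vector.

w₁ + 2w₂ + w₃ + 2w₄ = 0

Pass to coordinate vectors relative to the basis {1, x, x²}.
Row-reduce the matrix with w₁, w₂, w₃, w₄, w₅ as columns; the null space gives the coefficients.
One solution (up to scaling) is (1, 2, 1, 2, 0).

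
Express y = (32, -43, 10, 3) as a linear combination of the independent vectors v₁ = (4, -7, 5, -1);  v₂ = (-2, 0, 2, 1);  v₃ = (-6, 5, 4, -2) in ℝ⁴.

y = 4v₁ + v₂ - 3v₃

Write y = α₁v₁ + … + α₃v₃ and equate components.
The system has the unique solution (α₁, α₂, α₃) = (4, 1, -3).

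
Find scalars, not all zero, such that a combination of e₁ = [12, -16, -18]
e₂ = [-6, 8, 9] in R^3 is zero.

Set up α₁e₁ + α₂e₂ = 0 and solve the homogeneous system.
The free variable yields coefficients (1, 2) (any nonzero multiple also works).

e₁ + 2e₂ = 0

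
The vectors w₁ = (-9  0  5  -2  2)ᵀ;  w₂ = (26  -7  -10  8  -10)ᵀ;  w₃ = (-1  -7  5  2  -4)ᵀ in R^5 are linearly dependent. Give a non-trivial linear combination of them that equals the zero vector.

3w₁ + w₂ - w₃ = 0

Write the vectors as columns of a matrix and find a nonzero vector in its null space.
One solution (up to scaling) is (3, 1, -1).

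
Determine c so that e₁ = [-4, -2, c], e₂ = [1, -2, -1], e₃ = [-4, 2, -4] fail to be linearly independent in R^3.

The vectors are dependent exactly when the determinant of the matrix with rows e₁, e₂, e₃ vanishes.
Cofactor expansion gives det = -6*c - 56.
This vanishes exactly when c = -28/3.

c = -28/3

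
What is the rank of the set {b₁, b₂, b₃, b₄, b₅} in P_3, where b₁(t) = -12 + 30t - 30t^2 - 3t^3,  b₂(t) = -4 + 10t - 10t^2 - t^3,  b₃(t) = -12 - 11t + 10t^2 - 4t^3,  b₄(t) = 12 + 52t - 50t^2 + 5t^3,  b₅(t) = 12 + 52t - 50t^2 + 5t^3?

2

Represent each element by its coordinate vector in ℝ⁴.
Form the matrix with b₁, b₂, b₃, b₄, b₅ as columns and reduce.
Exactly 2 pivots survive; hence the rank is 2.
(With 5 elements in a 4-dimensional space the rank is at most 4.)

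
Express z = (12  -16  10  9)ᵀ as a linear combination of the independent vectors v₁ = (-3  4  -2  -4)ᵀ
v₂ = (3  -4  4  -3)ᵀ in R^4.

z = -3v₁ + v₂

Set up the augmented matrix [v₁ | v₂ | z] and row-reduce.
Back-substitution yields (a₁, a₂) = (-3, 1).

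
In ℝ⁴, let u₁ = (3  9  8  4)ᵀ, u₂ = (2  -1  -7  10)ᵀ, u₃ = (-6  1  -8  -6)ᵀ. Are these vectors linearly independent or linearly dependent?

Place the vectors as rows of a 3×4 matrix and reduce to echelon form.
The reduction yields 3 nonzero rows, so the rank is 3.
Since rank = 3 (the number of vectors), the set is linearly independent.

linearly independent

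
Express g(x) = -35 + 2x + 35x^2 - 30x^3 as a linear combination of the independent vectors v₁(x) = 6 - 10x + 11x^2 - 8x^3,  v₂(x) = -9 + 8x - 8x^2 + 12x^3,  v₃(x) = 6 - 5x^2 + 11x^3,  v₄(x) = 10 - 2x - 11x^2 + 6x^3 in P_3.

g = v₁ + v₂ - 2v₃ - 2v₄

Identify each element with its coordinate vector in ℝ⁴ via {1, x, …, x^3}.
Set up the augmented matrix [v₁ | v₂ | v₃ | v₄ | g] and row-reduce.
Back-substitution yields (a₁, …, a₄) = (1, 1, -2, -2).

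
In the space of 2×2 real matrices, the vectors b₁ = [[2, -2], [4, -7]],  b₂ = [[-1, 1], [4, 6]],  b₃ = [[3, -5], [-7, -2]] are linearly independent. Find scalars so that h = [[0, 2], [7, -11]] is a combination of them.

h = b₁ - b₂ - b₃

Identify each element with its coordinate vector in ℝ⁴ via {E₁₁, E₁₂, E₂₁, E₂₂}.
Since b₁, b₂, b₃ are independent, the coefficients expressing h are uniquely determined by a linear system.
Back-substitution yields (c₁, c₂, c₃) = (1, -1, -1).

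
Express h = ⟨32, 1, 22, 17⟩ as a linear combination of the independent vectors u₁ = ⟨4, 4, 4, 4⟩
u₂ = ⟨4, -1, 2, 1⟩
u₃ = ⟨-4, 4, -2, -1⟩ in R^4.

Set up the augmented matrix [u₁ | u₂ | u₃ | h] and row-reduce.
Row-reducing the augmented matrix gives the unique coefficients (c₁, c₂, c₃) = (3, 3, -2).

h = 3u₁ + 3u₂ - 2u₃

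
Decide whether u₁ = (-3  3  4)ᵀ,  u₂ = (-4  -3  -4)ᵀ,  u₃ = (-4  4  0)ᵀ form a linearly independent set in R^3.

Place the vectors as rows of a 3×3 matrix and reduce to echelon form.
The reduction yields 3 nonzero rows, so the rank is 3.
Since rank = 3 (the number of vectors), the set is linearly independent.

linearly independent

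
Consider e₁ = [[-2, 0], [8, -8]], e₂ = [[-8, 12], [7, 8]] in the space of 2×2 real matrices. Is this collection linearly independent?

linearly independent

Write each element as a coordinate vector in ℝ⁴ using {E₁₁, E₁₂, E₂₁, E₂₂}.
Place the vectors as rows of a 2×4 matrix and reduce to echelon form.
The reduction yields 2 nonzero rows, so the rank is 2.
Since rank = 2 (the number of vectors), the set is linearly independent.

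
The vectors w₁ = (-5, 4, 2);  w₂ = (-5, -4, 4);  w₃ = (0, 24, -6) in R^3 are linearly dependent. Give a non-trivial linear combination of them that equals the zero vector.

3w₁ - 3w₂ - w₃ = 0

Solve the homogeneous system with w₁, w₂, w₃ as columns by row-reducing the coefficient matrix.
The free variable yields coefficients (3, -3, -1) (any nonzero multiple also works).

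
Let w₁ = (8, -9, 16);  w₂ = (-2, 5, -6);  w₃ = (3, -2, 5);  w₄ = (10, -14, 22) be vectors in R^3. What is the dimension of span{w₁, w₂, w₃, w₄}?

2

Row-reduce the 4×3 matrix with these as rows.
There are 2 pivot columns, so rank = 2.
(With 4 elements in a 3-dimensional space the rank is at most 3.)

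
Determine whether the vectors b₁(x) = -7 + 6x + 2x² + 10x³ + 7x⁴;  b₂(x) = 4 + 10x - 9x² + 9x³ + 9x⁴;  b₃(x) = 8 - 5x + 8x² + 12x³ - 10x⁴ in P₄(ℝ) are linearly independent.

linearly independent

Write each element as a coordinate vector in ℝ⁵ using {1, x, …, x⁴}.
Place the vectors as rows of a 3×5 matrix and reduce to echelon form.
The reduction yields 3 nonzero rows, so the rank is 3.
Since rank = 3 (the number of vectors), the set is linearly independent.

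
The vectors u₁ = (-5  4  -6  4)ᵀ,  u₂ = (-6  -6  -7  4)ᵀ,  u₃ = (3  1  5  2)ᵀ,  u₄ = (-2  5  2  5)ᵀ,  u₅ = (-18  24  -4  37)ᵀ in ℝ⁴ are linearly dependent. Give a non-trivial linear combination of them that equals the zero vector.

Set up α₁u₁ + … + α₅u₅ = 0 and solve the homogeneous system.
The free variable yields coefficients (3, 1, 3, 3, -1) (any nonzero multiple also works).

3u₁ + u₂ + 3u₃ + 3u₄ - u₅ = 0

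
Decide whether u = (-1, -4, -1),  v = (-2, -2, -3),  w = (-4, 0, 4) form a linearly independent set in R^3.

Row-reduce the matrix whose columns are u, v, w.
The reduction yields 3 nonzero rows, so the rank is 3.
Since rank = 3 (the number of vectors), the set is linearly independent.

linearly independent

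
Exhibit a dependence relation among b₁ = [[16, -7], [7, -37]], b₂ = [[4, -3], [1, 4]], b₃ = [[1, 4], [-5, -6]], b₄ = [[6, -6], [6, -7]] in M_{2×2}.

b₁ + b₂ - 2b₃ - 3b₄ = 0

Write each element as a vector in ℝ⁴ using {E₁₁, E₁₂, E₂₁, E₂₂}.
Write the vectors as columns of a matrix and find a nonzero vector in its null space.
A generator of the null space is (1, 1, -2, -3).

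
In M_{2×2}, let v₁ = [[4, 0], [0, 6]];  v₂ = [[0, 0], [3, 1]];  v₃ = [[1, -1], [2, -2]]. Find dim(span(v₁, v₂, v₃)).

dim = 3

Use coordinates relative to {E₁₁, E₁₂, E₂₁, E₂₂}.
Row-reduce the 3×4 matrix with these as rows.
The echelon form has 3 nonzero rows, so the rank is 3.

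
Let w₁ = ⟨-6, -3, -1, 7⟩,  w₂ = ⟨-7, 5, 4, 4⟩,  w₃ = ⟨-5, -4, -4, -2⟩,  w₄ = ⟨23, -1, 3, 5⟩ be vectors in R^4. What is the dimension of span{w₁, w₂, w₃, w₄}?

Apply Gaussian elimination to the matrix whose rows are w₁, w₂, w₃, w₄.
The echelon form has 3 nonzero rows, so the rank is 3.

3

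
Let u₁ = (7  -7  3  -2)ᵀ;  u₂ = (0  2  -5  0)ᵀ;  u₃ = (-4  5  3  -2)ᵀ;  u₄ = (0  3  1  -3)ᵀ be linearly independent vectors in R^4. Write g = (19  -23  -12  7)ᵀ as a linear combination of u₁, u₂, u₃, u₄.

Solve the system with u₁, u₂, u₃, u₄ as columns and g as the right-hand side.
Back-substitution yields (α₁, …, α₄) = (1, 1, -3, -1).

g = u₁ + u₂ - 3u₃ - u₄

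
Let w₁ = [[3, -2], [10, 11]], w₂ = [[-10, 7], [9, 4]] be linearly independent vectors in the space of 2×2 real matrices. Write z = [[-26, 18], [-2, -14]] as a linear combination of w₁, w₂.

Take coordinate vectors relative to {E₁₁, E₁₂, E₂₁, E₂₂}.
Write z = c₁w₁ + c₂w₂ and equate components.
The system has the unique solution (c₁, c₂) = (-2, 2).

z = -2w₁ + 2w₂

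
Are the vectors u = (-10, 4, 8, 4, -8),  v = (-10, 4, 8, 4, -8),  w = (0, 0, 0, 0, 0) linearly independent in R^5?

One of the vectors is the zero vector, so the set is linearly dependent.

linearly dependent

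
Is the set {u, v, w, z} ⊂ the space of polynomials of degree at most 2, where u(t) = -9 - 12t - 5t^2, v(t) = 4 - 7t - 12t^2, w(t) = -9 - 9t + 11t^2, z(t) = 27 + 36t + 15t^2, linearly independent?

linearly dependent

Take coordinates with respect to the standard basis {1, t, t^2}.
There are 4 vectors in a 3-dimensional space, so they cannot be linearly independent.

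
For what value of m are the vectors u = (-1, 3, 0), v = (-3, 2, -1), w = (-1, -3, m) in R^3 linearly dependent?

m = -6/7

The vectors are dependent exactly when the determinant of the matrix with rows u, v, w vanishes.
Expanding, det = 7*m + 6.
This vanishes exactly when m = -6/7.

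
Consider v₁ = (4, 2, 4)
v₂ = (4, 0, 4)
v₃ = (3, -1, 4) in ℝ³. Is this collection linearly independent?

linearly independent

Place the vectors as rows of a 3×3 matrix and reduce to echelon form.
The reduction yields 3 nonzero rows, so the rank is 3.
Since rank = 3 (the number of vectors), the set is linearly independent.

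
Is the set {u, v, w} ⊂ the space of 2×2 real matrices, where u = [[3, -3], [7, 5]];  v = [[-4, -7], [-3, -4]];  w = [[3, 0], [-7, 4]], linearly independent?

Write each element as a coordinate vector in ℝ⁴ using {E₁₁, E₁₂, E₂₁, E₂₂}.
Place the vectors as rows of a 3×4 matrix and reduce to echelon form.
The reduction yields 3 nonzero rows, so the rank is 3.
Since rank = 3 (the number of vectors), the set is linearly independent.

linearly independent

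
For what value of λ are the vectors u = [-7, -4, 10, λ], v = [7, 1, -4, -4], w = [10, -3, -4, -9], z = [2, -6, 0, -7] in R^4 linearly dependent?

λ = 25/4

Dependence holds iff the 4×4 matrix [u v w z] is singular.
Cofactor expansion gives det = 250 - 40*λ.
Setting this to zero gives λ = 25/4.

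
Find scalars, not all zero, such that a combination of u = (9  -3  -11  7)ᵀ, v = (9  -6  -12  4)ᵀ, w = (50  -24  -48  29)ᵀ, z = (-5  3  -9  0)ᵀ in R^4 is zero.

Solve the homogeneous system with u, v, w, z as columns by row-reducing the coefficient matrix.
The free variable yields coefficients (3, 2, -1, -1) (any nonzero multiple also works).

3u + 2v - w - z = 0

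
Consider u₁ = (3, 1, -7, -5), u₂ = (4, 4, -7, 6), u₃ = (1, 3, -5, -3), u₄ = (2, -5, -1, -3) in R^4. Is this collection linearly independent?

linearly independent

Place the vectors as rows of a 4×4 matrix and reduce to echelon form.
The reduction yields 4 nonzero rows, so the rank is 4.
Since rank = 4 (the number of vectors), the set is linearly independent.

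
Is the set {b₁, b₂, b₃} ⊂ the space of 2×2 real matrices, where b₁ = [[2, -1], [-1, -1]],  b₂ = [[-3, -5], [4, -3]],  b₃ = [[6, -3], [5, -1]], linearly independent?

linearly independent

Take coordinates with respect to the standard basis {E₁₁, E₁₂, E₂₁, E₂₂}.
Place the vectors as rows of a 3×4 matrix and reduce to echelon form.
The reduction yields 3 nonzero rows, so the rank is 3.
Since rank = 3 (the number of vectors), the set is linearly independent.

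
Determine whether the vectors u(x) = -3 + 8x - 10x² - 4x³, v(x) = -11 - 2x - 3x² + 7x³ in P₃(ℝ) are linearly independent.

Take coordinates with respect to the standard basis {1, x, …, x³}.
Row-reduce the matrix whose columns are u, v.
The reduction yields 2 nonzero rows, so the rank is 2.
Since rank = 2 (the number of vectors), the set is linearly independent.

linearly independent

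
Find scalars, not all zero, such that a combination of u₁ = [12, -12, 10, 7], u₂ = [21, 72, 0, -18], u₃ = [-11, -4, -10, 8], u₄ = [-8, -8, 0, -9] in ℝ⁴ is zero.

Solve the homogeneous system with u₁, u₂, u₃, u₄ as columns by row-reducing the coefficient matrix.
A generator of the null space is (3, 1, 3, 3).

3u₁ + u₂ + 3u₃ + 3u₄ = 0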